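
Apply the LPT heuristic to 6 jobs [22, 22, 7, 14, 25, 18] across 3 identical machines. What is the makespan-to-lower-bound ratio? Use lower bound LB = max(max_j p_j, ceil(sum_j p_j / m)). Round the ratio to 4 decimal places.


LPT order: [25, 22, 22, 18, 14, 7]
Machine loads after assignment: [32, 40, 36]
LPT makespan = 40
Lower bound = max(max_job, ceil(total/3)) = max(25, 36) = 36
Ratio = 40 / 36 = 1.1111

1.1111


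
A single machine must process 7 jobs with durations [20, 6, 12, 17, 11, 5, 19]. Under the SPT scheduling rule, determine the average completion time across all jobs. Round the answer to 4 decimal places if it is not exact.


Sort jobs by processing time (SPT order): [5, 6, 11, 12, 17, 19, 20]
Compute completion times sequentially:
  Job 1: processing = 5, completes at 5
  Job 2: processing = 6, completes at 11
  Job 3: processing = 11, completes at 22
  Job 4: processing = 12, completes at 34
  Job 5: processing = 17, completes at 51
  Job 6: processing = 19, completes at 70
  Job 7: processing = 20, completes at 90
Sum of completion times = 283
Average completion time = 283/7 = 40.4286

40.4286


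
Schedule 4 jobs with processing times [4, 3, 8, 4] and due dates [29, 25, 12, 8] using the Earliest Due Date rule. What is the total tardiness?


Sort by due date (EDD order): [(4, 8), (8, 12), (3, 25), (4, 29)]
Compute completion times and tardiness:
  Job 1: p=4, d=8, C=4, tardiness=max(0,4-8)=0
  Job 2: p=8, d=12, C=12, tardiness=max(0,12-12)=0
  Job 3: p=3, d=25, C=15, tardiness=max(0,15-25)=0
  Job 4: p=4, d=29, C=19, tardiness=max(0,19-29)=0
Total tardiness = 0

0


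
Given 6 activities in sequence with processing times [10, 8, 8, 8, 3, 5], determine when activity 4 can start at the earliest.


Activity 4 starts after activities 1 through 3 complete.
Predecessor durations: [10, 8, 8]
ES = 10 + 8 + 8 = 26

26


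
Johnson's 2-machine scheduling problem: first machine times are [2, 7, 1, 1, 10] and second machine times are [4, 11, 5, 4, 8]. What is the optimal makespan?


Apply Johnson's rule:
  Group 1 (a <= b): [(3, 1, 5), (4, 1, 4), (1, 2, 4), (2, 7, 11)]
  Group 2 (a > b): [(5, 10, 8)]
Optimal job order: [3, 4, 1, 2, 5]
Schedule:
  Job 3: M1 done at 1, M2 done at 6
  Job 4: M1 done at 2, M2 done at 10
  Job 1: M1 done at 4, M2 done at 14
  Job 2: M1 done at 11, M2 done at 25
  Job 5: M1 done at 21, M2 done at 33
Makespan = 33

33


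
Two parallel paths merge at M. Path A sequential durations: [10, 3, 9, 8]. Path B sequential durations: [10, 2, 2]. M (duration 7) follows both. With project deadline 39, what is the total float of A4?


Forward pass: ES(A4) = sum of predecessors on chain A = 22
EF = ES + duration = 22 + 8 = 30
Backward pass: LF(M) = deadline = 39; LS(M) = 39 - 7 = 32
LF(A4) = LS(M) - sum(successors on chain A) = 32 - 0 = 32
LS = LF - duration = 32 - 8 = 24
Total float = LS - ES = 24 - 22 = 2

2


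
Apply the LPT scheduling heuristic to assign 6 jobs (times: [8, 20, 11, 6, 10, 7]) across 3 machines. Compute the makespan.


Sort jobs in decreasing order (LPT): [20, 11, 10, 8, 7, 6]
Assign each job to the least loaded machine:
  Machine 1: jobs [20], load = 20
  Machine 2: jobs [11, 7, 6], load = 24
  Machine 3: jobs [10, 8], load = 18
Makespan = max load = 24

24


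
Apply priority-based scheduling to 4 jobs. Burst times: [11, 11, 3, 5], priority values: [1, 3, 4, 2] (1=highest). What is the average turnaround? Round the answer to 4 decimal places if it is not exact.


Sort by priority (ascending = highest first):
Order: [(1, 11), (2, 5), (3, 11), (4, 3)]
Completion times:
  Priority 1, burst=11, C=11
  Priority 2, burst=5, C=16
  Priority 3, burst=11, C=27
  Priority 4, burst=3, C=30
Average turnaround = 84/4 = 21.0

21.0


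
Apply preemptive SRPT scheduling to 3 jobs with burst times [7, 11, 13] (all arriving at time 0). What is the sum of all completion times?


Since all jobs arrive at t=0, SRPT equals SPT ordering.
SPT order: [7, 11, 13]
Completion times:
  Job 1: p=7, C=7
  Job 2: p=11, C=18
  Job 3: p=13, C=31
Total completion time = 7 + 18 + 31 = 56

56


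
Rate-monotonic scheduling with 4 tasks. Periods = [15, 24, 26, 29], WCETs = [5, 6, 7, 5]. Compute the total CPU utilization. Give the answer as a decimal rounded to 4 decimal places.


Compute individual utilizations (exact fractions):
  Task 1: C/T = 5/15 = 1/3 (approx. 0.3333)
  Task 2: C/T = 6/24 = 1/4 (approx. 0.25)
  Task 3: C/T = 7/26 (approx. 0.2692)
  Task 4: C/T = 5/29 (approx. 0.1724)
Total utilization U = 1/3 + 1/4 + 7/26 + 5/29 = 4637/4524
Rounded to 4 decimal places: U = 1.0250
RM (Liu & Layland) bound for 4 tasks = 0.756828; compare with U = 4637/4524 (approx. 1.024978)
U > 1, so the task set is not schedulable (processor overloaded).

1.0250


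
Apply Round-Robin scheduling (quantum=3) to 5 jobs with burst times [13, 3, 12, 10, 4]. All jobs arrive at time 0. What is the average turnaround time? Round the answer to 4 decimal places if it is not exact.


Time quantum = 3
Execution trace:
  J1 runs 3 units, time = 3
  J2 runs 3 units, time = 6
  J3 runs 3 units, time = 9
  J4 runs 3 units, time = 12
  J5 runs 3 units, time = 15
  J1 runs 3 units, time = 18
  J3 runs 3 units, time = 21
  J4 runs 3 units, time = 24
  J5 runs 1 units, time = 25
  J1 runs 3 units, time = 28
  J3 runs 3 units, time = 31
  J4 runs 3 units, time = 34
  J1 runs 3 units, time = 37
  J3 runs 3 units, time = 40
  J4 runs 1 units, time = 41
  J1 runs 1 units, time = 42
Finish times: [42, 6, 40, 41, 25]
Average turnaround = 154/5 = 30.8

30.8


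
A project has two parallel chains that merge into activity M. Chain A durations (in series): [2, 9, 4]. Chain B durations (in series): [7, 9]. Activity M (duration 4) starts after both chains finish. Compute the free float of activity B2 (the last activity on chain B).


ES(B2) = sum of predecessors on chain B = 7
EF(B2) = ES + duration = 7 + 9 = 16
Successor of B2 is M. ES(M) = max(sum(A), sum(B)) = max(15, 16) = 16
Free float = ES(successor) - EF(current) = 16 - 16 = 0

0


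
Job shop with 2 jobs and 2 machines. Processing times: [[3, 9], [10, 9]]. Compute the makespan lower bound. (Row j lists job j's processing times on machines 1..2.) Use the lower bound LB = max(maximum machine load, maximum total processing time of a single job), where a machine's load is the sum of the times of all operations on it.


Machine loads:
  Machine 1: 3 + 10 = 13
  Machine 2: 9 + 9 = 18
Max machine load = 18
Job totals:
  Job 1: 12
  Job 2: 19
Max job total = 19
Lower bound = max(18, 19) = 19

19


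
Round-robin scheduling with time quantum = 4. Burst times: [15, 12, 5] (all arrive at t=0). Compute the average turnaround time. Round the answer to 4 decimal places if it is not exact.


Time quantum = 4
Execution trace:
  J1 runs 4 units, time = 4
  J2 runs 4 units, time = 8
  J3 runs 4 units, time = 12
  J1 runs 4 units, time = 16
  J2 runs 4 units, time = 20
  J3 runs 1 units, time = 21
  J1 runs 4 units, time = 25
  J2 runs 4 units, time = 29
  J1 runs 3 units, time = 32
Finish times: [32, 29, 21]
Average turnaround = 82/3 = 27.3333

27.3333


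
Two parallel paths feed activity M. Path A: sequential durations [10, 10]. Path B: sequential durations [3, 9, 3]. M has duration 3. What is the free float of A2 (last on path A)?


ES(A2) = sum of predecessors on chain A = 10
EF(A2) = ES + duration = 10 + 10 = 20
Successor of A2 is M. ES(M) = max(sum(A), sum(B)) = max(20, 15) = 20
Free float = ES(successor) - EF(current) = 20 - 20 = 0

0


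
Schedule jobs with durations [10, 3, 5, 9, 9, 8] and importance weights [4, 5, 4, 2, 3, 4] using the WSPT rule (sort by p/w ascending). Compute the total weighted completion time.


Compute p/w ratios and sort ascending (WSPT): [(3, 5), (5, 4), (8, 4), (10, 4), (9, 3), (9, 2)]
Compute weighted completion times:
  Job (p=3,w=5): C=3, w*C=5*3=15
  Job (p=5,w=4): C=8, w*C=4*8=32
  Job (p=8,w=4): C=16, w*C=4*16=64
  Job (p=10,w=4): C=26, w*C=4*26=104
  Job (p=9,w=3): C=35, w*C=3*35=105
  Job (p=9,w=2): C=44, w*C=2*44=88
Total weighted completion time = 408

408


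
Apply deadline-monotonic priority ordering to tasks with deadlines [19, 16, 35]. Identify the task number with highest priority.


Sort tasks by relative deadline (ascending):
  Task 2: deadline = 16
  Task 1: deadline = 19
  Task 3: deadline = 35
Priority order (highest first): [2, 1, 3]
Highest priority task = 2

2


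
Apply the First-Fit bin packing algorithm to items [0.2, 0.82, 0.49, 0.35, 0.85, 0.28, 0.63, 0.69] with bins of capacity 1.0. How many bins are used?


Place items sequentially using First-Fit:
  Item 0.2 -> new Bin 1
  Item 0.82 -> new Bin 2
  Item 0.49 -> Bin 1 (now 0.69)
  Item 0.35 -> new Bin 3
  Item 0.85 -> new Bin 4
  Item 0.28 -> Bin 1 (now 0.97)
  Item 0.63 -> Bin 3 (now 0.98)
  Item 0.69 -> new Bin 5
Total bins used = 5

5


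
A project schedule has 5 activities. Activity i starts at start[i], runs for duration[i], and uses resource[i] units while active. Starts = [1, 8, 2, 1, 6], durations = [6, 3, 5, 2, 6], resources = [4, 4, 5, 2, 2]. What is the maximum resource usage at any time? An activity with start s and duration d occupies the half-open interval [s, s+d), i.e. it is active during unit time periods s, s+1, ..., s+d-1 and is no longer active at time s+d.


Each activity i is active on [start_i, start_i + duration_i).
Compute total resource usage per time slot:
  t=0: active resources = [], total = 0
  t=1: active resources = [4, 2], total = 6
  t=2: active resources = [4, 5, 2], total = 11
  t=3: active resources = [4, 5], total = 9
  t=4: active resources = [4, 5], total = 9
  t=5: active resources = [4, 5], total = 9
  t=6: active resources = [4, 5, 2], total = 11
  t=7: active resources = [2], total = 2
  t=8: active resources = [4, 2], total = 6
  t=9: active resources = [4, 2], total = 6
  t=10: active resources = [4, 2], total = 6
  t=11: active resources = [2], total = 2
Peak resource demand = 11

11


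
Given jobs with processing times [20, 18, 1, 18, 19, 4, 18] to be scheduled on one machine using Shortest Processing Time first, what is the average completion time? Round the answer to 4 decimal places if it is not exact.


Sort jobs by processing time (SPT order): [1, 4, 18, 18, 18, 19, 20]
Compute completion times sequentially:
  Job 1: processing = 1, completes at 1
  Job 2: processing = 4, completes at 5
  Job 3: processing = 18, completes at 23
  Job 4: processing = 18, completes at 41
  Job 5: processing = 18, completes at 59
  Job 6: processing = 19, completes at 78
  Job 7: processing = 20, completes at 98
Sum of completion times = 305
Average completion time = 305/7 = 43.5714

43.5714


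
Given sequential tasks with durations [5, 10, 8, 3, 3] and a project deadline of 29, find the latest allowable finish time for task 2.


LF(activity 2) = deadline - sum of successor durations
Successors: activities 3 through 5 with durations [8, 3, 3]
Sum of successor durations = 14
LF = 29 - 14 = 15

15


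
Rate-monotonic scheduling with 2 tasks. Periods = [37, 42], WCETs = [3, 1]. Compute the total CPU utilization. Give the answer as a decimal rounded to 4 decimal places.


Compute individual utilizations (exact fractions):
  Task 1: C/T = 3/37 (approx. 0.0811)
  Task 2: C/T = 1/42 (approx. 0.0238)
Total utilization U = 3/37 + 1/42 = 163/1554
Rounded to 4 decimal places: U = 0.1049
RM (Liu & Layland) bound for 2 tasks = 0.828427; compare with U = 163/1554 (approx. 0.104891)
U <= bound, so schedulable by RM sufficient condition.

0.1049


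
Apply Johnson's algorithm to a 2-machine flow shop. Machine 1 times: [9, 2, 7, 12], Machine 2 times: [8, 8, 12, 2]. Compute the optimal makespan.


Apply Johnson's rule:
  Group 1 (a <= b): [(2, 2, 8), (3, 7, 12)]
  Group 2 (a > b): [(1, 9, 8), (4, 12, 2)]
Optimal job order: [2, 3, 1, 4]
Schedule:
  Job 2: M1 done at 2, M2 done at 10
  Job 3: M1 done at 9, M2 done at 22
  Job 1: M1 done at 18, M2 done at 30
  Job 4: M1 done at 30, M2 done at 32
Makespan = 32

32


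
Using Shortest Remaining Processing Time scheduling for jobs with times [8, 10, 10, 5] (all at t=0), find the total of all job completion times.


Since all jobs arrive at t=0, SRPT equals SPT ordering.
SPT order: [5, 8, 10, 10]
Completion times:
  Job 1: p=5, C=5
  Job 2: p=8, C=13
  Job 3: p=10, C=23
  Job 4: p=10, C=33
Total completion time = 5 + 13 + 23 + 33 = 74

74


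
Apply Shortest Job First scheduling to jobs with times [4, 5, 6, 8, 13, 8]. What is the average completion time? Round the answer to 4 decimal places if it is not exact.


SJF order (ascending): [4, 5, 6, 8, 8, 13]
Completion times:
  Job 1: burst=4, C=4
  Job 2: burst=5, C=9
  Job 3: burst=6, C=15
  Job 4: burst=8, C=23
  Job 5: burst=8, C=31
  Job 6: burst=13, C=44
Average completion = 126/6 = 21.0

21.0


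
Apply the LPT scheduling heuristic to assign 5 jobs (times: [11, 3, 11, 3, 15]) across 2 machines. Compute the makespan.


Sort jobs in decreasing order (LPT): [15, 11, 11, 3, 3]
Assign each job to the least loaded machine:
  Machine 1: jobs [15, 3, 3], load = 21
  Machine 2: jobs [11, 11], load = 22
Makespan = max load = 22

22


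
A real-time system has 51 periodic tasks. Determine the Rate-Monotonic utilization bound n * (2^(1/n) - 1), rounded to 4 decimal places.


Compute 2^(1/51) = 1.0136839003
Subtract 1: 1.0136839003 - 1 = 0.0136839003
Multiply by n: 51 * 0.0136839003 = 0.6978789153
Round to 4 dp: 0.6979

0.6979


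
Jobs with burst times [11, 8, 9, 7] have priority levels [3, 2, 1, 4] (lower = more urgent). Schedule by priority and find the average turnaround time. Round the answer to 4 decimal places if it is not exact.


Sort by priority (ascending = highest first):
Order: [(1, 9), (2, 8), (3, 11), (4, 7)]
Completion times:
  Priority 1, burst=9, C=9
  Priority 2, burst=8, C=17
  Priority 3, burst=11, C=28
  Priority 4, burst=7, C=35
Average turnaround = 89/4 = 22.25

22.25


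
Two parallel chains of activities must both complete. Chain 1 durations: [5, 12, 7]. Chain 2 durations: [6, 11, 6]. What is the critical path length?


Path A total = 5 + 12 + 7 = 24
Path B total = 6 + 11 + 6 = 23
Critical path = longest path = max(24, 23) = 24

24


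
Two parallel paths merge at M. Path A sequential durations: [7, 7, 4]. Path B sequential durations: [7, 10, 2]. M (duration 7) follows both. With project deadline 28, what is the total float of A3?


Forward pass: ES(A3) = sum of predecessors on chain A = 14
EF = ES + duration = 14 + 4 = 18
Backward pass: LF(M) = deadline = 28; LS(M) = 28 - 7 = 21
LF(A3) = LS(M) - sum(successors on chain A) = 21 - 0 = 21
LS = LF - duration = 21 - 4 = 17
Total float = LS - ES = 17 - 14 = 3

3


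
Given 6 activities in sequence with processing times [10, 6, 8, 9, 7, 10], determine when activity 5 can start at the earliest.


Activity 5 starts after activities 1 through 4 complete.
Predecessor durations: [10, 6, 8, 9]
ES = 10 + 6 + 8 + 9 = 33

33


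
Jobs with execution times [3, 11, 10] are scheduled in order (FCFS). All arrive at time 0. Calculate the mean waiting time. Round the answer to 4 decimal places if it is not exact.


FCFS order (as given): [3, 11, 10]
Waiting times:
  Job 1: wait = 0
  Job 2: wait = 3
  Job 3: wait = 14
Sum of waiting times = 17
Average waiting time = 17/3 = 5.6667

5.6667


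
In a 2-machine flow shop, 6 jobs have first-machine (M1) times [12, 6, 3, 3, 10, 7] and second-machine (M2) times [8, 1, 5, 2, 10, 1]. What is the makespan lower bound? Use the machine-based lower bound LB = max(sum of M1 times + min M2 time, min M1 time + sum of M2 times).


LB1 = sum(M1 times) + min(M2 times) = 41 + 1 = 42
LB2 = min(M1 times) + sum(M2 times) = 3 + 27 = 30
Lower bound = max(LB1, LB2) = max(42, 30) = 42

42


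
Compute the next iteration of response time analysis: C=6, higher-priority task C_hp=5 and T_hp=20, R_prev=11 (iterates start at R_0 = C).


R_next = C + ceil(R_prev / T_hp) * C_hp
ceil(11 / 20) = ceil(0.55) = 1
Interference = 1 * 5 = 5
R_next = 6 + 5 = 11
R_next = R_prev, so the iteration has converged (response time = 11).

11


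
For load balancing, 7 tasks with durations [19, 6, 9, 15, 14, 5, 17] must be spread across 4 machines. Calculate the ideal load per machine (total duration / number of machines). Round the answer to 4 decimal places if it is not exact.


Total processing time = 19 + 6 + 9 + 15 + 14 + 5 + 17 = 85
Number of machines = 4
Ideal balanced load = 85 / 4 = 21.25

21.25


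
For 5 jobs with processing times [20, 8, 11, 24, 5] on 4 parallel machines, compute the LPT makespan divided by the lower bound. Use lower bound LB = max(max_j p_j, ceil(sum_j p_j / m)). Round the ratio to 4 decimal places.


LPT order: [24, 20, 11, 8, 5]
Machine loads after assignment: [24, 20, 11, 13]
LPT makespan = 24
Lower bound = max(max_job, ceil(total/4)) = max(24, 17) = 24
Ratio = 24 / 24 = 1.0

1.0


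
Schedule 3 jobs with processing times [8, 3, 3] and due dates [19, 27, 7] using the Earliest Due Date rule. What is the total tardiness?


Sort by due date (EDD order): [(3, 7), (8, 19), (3, 27)]
Compute completion times and tardiness:
  Job 1: p=3, d=7, C=3, tardiness=max(0,3-7)=0
  Job 2: p=8, d=19, C=11, tardiness=max(0,11-19)=0
  Job 3: p=3, d=27, C=14, tardiness=max(0,14-27)=0
Total tardiness = 0

0


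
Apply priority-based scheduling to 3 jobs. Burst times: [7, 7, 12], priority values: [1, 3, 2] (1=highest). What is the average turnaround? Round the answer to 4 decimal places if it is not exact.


Sort by priority (ascending = highest first):
Order: [(1, 7), (2, 12), (3, 7)]
Completion times:
  Priority 1, burst=7, C=7
  Priority 2, burst=12, C=19
  Priority 3, burst=7, C=26
Average turnaround = 52/3 = 17.3333

17.3333


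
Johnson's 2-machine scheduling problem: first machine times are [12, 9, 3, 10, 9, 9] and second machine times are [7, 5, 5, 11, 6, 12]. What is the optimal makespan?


Apply Johnson's rule:
  Group 1 (a <= b): [(3, 3, 5), (6, 9, 12), (4, 10, 11)]
  Group 2 (a > b): [(1, 12, 7), (5, 9, 6), (2, 9, 5)]
Optimal job order: [3, 6, 4, 1, 5, 2]
Schedule:
  Job 3: M1 done at 3, M2 done at 8
  Job 6: M1 done at 12, M2 done at 24
  Job 4: M1 done at 22, M2 done at 35
  Job 1: M1 done at 34, M2 done at 42
  Job 5: M1 done at 43, M2 done at 49
  Job 2: M1 done at 52, M2 done at 57
Makespan = 57

57


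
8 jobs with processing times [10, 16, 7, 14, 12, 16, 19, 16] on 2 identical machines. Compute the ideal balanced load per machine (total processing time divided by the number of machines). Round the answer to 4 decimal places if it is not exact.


Total processing time = 10 + 16 + 7 + 14 + 12 + 16 + 19 + 16 = 110
Number of machines = 2
Ideal balanced load = 110 / 2 = 55.0

55.0


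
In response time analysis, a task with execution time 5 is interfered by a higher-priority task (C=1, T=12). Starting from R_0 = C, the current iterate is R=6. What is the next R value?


R_next = C + ceil(R_prev / T_hp) * C_hp
ceil(6 / 12) = ceil(0.5) = 1
Interference = 1 * 1 = 1
R_next = 5 + 1 = 6
R_next = R_prev, so the iteration has converged (response time = 6).

6


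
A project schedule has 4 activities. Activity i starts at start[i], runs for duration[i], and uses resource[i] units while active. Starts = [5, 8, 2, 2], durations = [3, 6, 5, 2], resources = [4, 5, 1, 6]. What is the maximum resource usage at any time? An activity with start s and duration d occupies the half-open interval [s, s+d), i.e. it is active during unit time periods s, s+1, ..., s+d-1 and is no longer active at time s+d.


Each activity i is active on [start_i, start_i + duration_i).
Compute total resource usage per time slot:
  t=0: active resources = [], total = 0
  t=1: active resources = [], total = 0
  t=2: active resources = [1, 6], total = 7
  t=3: active resources = [1, 6], total = 7
  t=4: active resources = [1], total = 1
  t=5: active resources = [4, 1], total = 5
  t=6: active resources = [4, 1], total = 5
  t=7: active resources = [4], total = 4
  t=8: active resources = [5], total = 5
  t=9: active resources = [5], total = 5
  t=10: active resources = [5], total = 5
  t=11: active resources = [5], total = 5
  t=12: active resources = [5], total = 5
  t=13: active resources = [5], total = 5
Peak resource demand = 7

7


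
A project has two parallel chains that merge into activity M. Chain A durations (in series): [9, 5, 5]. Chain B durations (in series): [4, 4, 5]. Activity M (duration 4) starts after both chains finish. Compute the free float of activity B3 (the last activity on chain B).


ES(B3) = sum of predecessors on chain B = 8
EF(B3) = ES + duration = 8 + 5 = 13
Successor of B3 is M. ES(M) = max(sum(A), sum(B)) = max(19, 13) = 19
Free float = ES(successor) - EF(current) = 19 - 13 = 6

6


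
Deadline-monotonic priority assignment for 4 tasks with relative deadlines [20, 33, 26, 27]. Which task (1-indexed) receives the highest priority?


Sort tasks by relative deadline (ascending):
  Task 1: deadline = 20
  Task 3: deadline = 26
  Task 4: deadline = 27
  Task 2: deadline = 33
Priority order (highest first): [1, 3, 4, 2]
Highest priority task = 1

1


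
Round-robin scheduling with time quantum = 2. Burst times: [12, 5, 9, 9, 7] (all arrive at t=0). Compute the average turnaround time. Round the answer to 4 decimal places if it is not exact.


Time quantum = 2
Execution trace:
  J1 runs 2 units, time = 2
  J2 runs 2 units, time = 4
  J3 runs 2 units, time = 6
  J4 runs 2 units, time = 8
  J5 runs 2 units, time = 10
  J1 runs 2 units, time = 12
  J2 runs 2 units, time = 14
  J3 runs 2 units, time = 16
  J4 runs 2 units, time = 18
  J5 runs 2 units, time = 20
  J1 runs 2 units, time = 22
  J2 runs 1 units, time = 23
  J3 runs 2 units, time = 25
  J4 runs 2 units, time = 27
  J5 runs 2 units, time = 29
  J1 runs 2 units, time = 31
  J3 runs 2 units, time = 33
  J4 runs 2 units, time = 35
  J5 runs 1 units, time = 36
  J1 runs 2 units, time = 38
  J3 runs 1 units, time = 39
  J4 runs 1 units, time = 40
  J1 runs 2 units, time = 42
Finish times: [42, 23, 39, 40, 36]
Average turnaround = 180/5 = 36.0

36.0


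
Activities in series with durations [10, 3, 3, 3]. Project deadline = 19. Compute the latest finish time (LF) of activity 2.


LF(activity 2) = deadline - sum of successor durations
Successors: activities 3 through 4 with durations [3, 3]
Sum of successor durations = 6
LF = 19 - 6 = 13

13


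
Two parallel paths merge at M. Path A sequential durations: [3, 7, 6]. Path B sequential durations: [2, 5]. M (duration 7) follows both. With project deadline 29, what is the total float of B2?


Forward pass: ES(B2) = sum of predecessors on chain B = 2
EF = ES + duration = 2 + 5 = 7
Backward pass: LF(M) = deadline = 29; LS(M) = 29 - 7 = 22
LF(B2) = LS(M) - sum(successors on chain B) = 22 - 0 = 22
LS = LF - duration = 22 - 5 = 17
Total float = LS - ES = 17 - 2 = 15

15


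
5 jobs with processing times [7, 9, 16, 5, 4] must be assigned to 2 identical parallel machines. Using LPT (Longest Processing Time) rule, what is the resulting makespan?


Sort jobs in decreasing order (LPT): [16, 9, 7, 5, 4]
Assign each job to the least loaded machine:
  Machine 1: jobs [16, 5], load = 21
  Machine 2: jobs [9, 7, 4], load = 20
Makespan = max load = 21

21


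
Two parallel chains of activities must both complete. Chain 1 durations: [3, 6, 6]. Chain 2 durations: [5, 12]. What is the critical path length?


Path A total = 3 + 6 + 6 = 15
Path B total = 5 + 12 = 17
Critical path = longest path = max(15, 17) = 17

17


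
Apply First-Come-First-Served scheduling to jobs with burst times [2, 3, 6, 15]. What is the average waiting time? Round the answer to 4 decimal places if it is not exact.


FCFS order (as given): [2, 3, 6, 15]
Waiting times:
  Job 1: wait = 0
  Job 2: wait = 2
  Job 3: wait = 5
  Job 4: wait = 11
Sum of waiting times = 18
Average waiting time = 18/4 = 4.5

4.5


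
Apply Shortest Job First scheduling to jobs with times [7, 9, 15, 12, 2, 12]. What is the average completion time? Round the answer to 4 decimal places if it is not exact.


SJF order (ascending): [2, 7, 9, 12, 12, 15]
Completion times:
  Job 1: burst=2, C=2
  Job 2: burst=7, C=9
  Job 3: burst=9, C=18
  Job 4: burst=12, C=30
  Job 5: burst=12, C=42
  Job 6: burst=15, C=57
Average completion = 158/6 = 26.3333

26.3333


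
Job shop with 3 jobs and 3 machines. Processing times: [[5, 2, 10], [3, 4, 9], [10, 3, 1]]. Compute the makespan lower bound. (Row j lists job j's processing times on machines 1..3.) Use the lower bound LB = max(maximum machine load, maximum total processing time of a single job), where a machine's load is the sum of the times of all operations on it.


Machine loads:
  Machine 1: 5 + 3 + 10 = 18
  Machine 2: 2 + 4 + 3 = 9
  Machine 3: 10 + 9 + 1 = 20
Max machine load = 20
Job totals:
  Job 1: 17
  Job 2: 16
  Job 3: 14
Max job total = 17
Lower bound = max(20, 17) = 20

20


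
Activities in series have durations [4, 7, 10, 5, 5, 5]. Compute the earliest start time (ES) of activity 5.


Activity 5 starts after activities 1 through 4 complete.
Predecessor durations: [4, 7, 10, 5]
ES = 4 + 7 + 10 + 5 = 26

26


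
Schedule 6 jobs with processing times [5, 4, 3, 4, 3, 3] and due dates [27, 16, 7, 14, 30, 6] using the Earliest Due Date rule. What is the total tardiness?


Sort by due date (EDD order): [(3, 6), (3, 7), (4, 14), (4, 16), (5, 27), (3, 30)]
Compute completion times and tardiness:
  Job 1: p=3, d=6, C=3, tardiness=max(0,3-6)=0
  Job 2: p=3, d=7, C=6, tardiness=max(0,6-7)=0
  Job 3: p=4, d=14, C=10, tardiness=max(0,10-14)=0
  Job 4: p=4, d=16, C=14, tardiness=max(0,14-16)=0
  Job 5: p=5, d=27, C=19, tardiness=max(0,19-27)=0
  Job 6: p=3, d=30, C=22, tardiness=max(0,22-30)=0
Total tardiness = 0

0


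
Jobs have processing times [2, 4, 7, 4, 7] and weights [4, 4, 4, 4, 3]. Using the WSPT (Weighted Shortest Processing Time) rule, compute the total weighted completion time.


Compute p/w ratios and sort ascending (WSPT): [(2, 4), (4, 4), (4, 4), (7, 4), (7, 3)]
Compute weighted completion times:
  Job (p=2,w=4): C=2, w*C=4*2=8
  Job (p=4,w=4): C=6, w*C=4*6=24
  Job (p=4,w=4): C=10, w*C=4*10=40
  Job (p=7,w=4): C=17, w*C=4*17=68
  Job (p=7,w=3): C=24, w*C=3*24=72
Total weighted completion time = 212

212


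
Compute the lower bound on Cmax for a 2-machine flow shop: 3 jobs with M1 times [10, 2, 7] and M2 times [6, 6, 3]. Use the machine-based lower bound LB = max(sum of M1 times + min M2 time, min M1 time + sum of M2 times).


LB1 = sum(M1 times) + min(M2 times) = 19 + 3 = 22
LB2 = min(M1 times) + sum(M2 times) = 2 + 15 = 17
Lower bound = max(LB1, LB2) = max(22, 17) = 22

22


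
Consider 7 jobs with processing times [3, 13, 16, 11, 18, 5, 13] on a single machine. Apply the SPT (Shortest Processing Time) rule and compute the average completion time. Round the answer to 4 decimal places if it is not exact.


Sort jobs by processing time (SPT order): [3, 5, 11, 13, 13, 16, 18]
Compute completion times sequentially:
  Job 1: processing = 3, completes at 3
  Job 2: processing = 5, completes at 8
  Job 3: processing = 11, completes at 19
  Job 4: processing = 13, completes at 32
  Job 5: processing = 13, completes at 45
  Job 6: processing = 16, completes at 61
  Job 7: processing = 18, completes at 79
Sum of completion times = 247
Average completion time = 247/7 = 35.2857

35.2857


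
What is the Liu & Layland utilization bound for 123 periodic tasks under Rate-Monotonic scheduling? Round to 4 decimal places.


Compute 2^(1/123) = 1.0056512513
Subtract 1: 1.0056512513 - 1 = 0.0056512513
Multiply by n: 123 * 0.0056512513 = 0.6951039099
Round to 4 dp: 0.6951

0.6951


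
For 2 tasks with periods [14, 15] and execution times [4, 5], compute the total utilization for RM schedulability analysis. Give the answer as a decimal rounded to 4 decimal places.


Compute individual utilizations (exact fractions):
  Task 1: C/T = 4/14 = 2/7 (approx. 0.2857)
  Task 2: C/T = 5/15 = 1/3 (approx. 0.3333)
Total utilization U = 2/7 + 1/3 = 13/21
Rounded to 4 decimal places: U = 0.6190
RM (Liu & Layland) bound for 2 tasks = 0.828427; compare with U = 13/21 (approx. 0.619048)
U <= bound, so schedulable by RM sufficient condition.

0.6190


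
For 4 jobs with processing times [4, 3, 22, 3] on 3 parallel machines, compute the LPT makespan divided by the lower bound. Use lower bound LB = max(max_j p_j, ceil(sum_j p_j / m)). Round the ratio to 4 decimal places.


LPT order: [22, 4, 3, 3]
Machine loads after assignment: [22, 4, 6]
LPT makespan = 22
Lower bound = max(max_job, ceil(total/3)) = max(22, 11) = 22
Ratio = 22 / 22 = 1.0

1.0


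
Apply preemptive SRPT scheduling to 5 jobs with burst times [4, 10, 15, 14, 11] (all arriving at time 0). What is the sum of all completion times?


Since all jobs arrive at t=0, SRPT equals SPT ordering.
SPT order: [4, 10, 11, 14, 15]
Completion times:
  Job 1: p=4, C=4
  Job 2: p=10, C=14
  Job 3: p=11, C=25
  Job 4: p=14, C=39
  Job 5: p=15, C=54
Total completion time = 4 + 14 + 25 + 39 + 54 = 136

136


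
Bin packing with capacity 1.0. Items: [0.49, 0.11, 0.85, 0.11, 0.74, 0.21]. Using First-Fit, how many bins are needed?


Place items sequentially using First-Fit:
  Item 0.49 -> new Bin 1
  Item 0.11 -> Bin 1 (now 0.6)
  Item 0.85 -> new Bin 2
  Item 0.11 -> Bin 1 (now 0.71)
  Item 0.74 -> new Bin 3
  Item 0.21 -> Bin 1 (now 0.92)
Total bins used = 3

3


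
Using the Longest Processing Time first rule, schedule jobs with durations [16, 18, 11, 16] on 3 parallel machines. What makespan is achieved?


Sort jobs in decreasing order (LPT): [18, 16, 16, 11]
Assign each job to the least loaded machine:
  Machine 1: jobs [18], load = 18
  Machine 2: jobs [16, 11], load = 27
  Machine 3: jobs [16], load = 16
Makespan = max load = 27

27


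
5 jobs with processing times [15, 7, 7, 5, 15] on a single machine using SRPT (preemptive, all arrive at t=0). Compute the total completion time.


Since all jobs arrive at t=0, SRPT equals SPT ordering.
SPT order: [5, 7, 7, 15, 15]
Completion times:
  Job 1: p=5, C=5
  Job 2: p=7, C=12
  Job 3: p=7, C=19
  Job 4: p=15, C=34
  Job 5: p=15, C=49
Total completion time = 5 + 12 + 19 + 34 + 49 = 119

119


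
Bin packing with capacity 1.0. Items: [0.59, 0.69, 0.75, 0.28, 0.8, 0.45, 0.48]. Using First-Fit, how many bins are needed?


Place items sequentially using First-Fit:
  Item 0.59 -> new Bin 1
  Item 0.69 -> new Bin 2
  Item 0.75 -> new Bin 3
  Item 0.28 -> Bin 1 (now 0.87)
  Item 0.8 -> new Bin 4
  Item 0.45 -> new Bin 5
  Item 0.48 -> Bin 5 (now 0.93)
Total bins used = 5

5


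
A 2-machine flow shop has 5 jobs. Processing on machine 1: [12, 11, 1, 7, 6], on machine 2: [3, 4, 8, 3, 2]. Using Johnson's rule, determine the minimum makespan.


Apply Johnson's rule:
  Group 1 (a <= b): [(3, 1, 8)]
  Group 2 (a > b): [(2, 11, 4), (1, 12, 3), (4, 7, 3), (5, 6, 2)]
Optimal job order: [3, 2, 1, 4, 5]
Schedule:
  Job 3: M1 done at 1, M2 done at 9
  Job 2: M1 done at 12, M2 done at 16
  Job 1: M1 done at 24, M2 done at 27
  Job 4: M1 done at 31, M2 done at 34
  Job 5: M1 done at 37, M2 done at 39
Makespan = 39

39


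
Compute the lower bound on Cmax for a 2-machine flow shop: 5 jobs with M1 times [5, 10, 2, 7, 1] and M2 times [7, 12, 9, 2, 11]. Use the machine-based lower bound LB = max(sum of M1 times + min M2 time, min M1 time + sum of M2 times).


LB1 = sum(M1 times) + min(M2 times) = 25 + 2 = 27
LB2 = min(M1 times) + sum(M2 times) = 1 + 41 = 42
Lower bound = max(LB1, LB2) = max(27, 42) = 42

42


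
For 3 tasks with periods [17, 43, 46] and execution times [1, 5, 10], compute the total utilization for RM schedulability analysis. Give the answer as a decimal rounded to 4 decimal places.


Compute individual utilizations (exact fractions):
  Task 1: C/T = 1/17 (approx. 0.0588)
  Task 2: C/T = 5/43 (approx. 0.1163)
  Task 3: C/T = 10/46 = 5/23 (approx. 0.2174)
Total utilization U = 1/17 + 5/43 + 5/23 = 6599/16813
Rounded to 4 decimal places: U = 0.3925
RM (Liu & Layland) bound for 3 tasks = 0.779763; compare with U = 6599/16813 (approx. 0.392494)
U <= bound, so schedulable by RM sufficient condition.

0.3925


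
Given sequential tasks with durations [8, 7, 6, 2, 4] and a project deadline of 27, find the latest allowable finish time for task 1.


LF(activity 1) = deadline - sum of successor durations
Successors: activities 2 through 5 with durations [7, 6, 2, 4]
Sum of successor durations = 19
LF = 27 - 19 = 8

8


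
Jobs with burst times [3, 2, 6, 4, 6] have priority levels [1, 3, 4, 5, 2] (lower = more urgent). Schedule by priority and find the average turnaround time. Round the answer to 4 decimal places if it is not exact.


Sort by priority (ascending = highest first):
Order: [(1, 3), (2, 6), (3, 2), (4, 6), (5, 4)]
Completion times:
  Priority 1, burst=3, C=3
  Priority 2, burst=6, C=9
  Priority 3, burst=2, C=11
  Priority 4, burst=6, C=17
  Priority 5, burst=4, C=21
Average turnaround = 61/5 = 12.2

12.2


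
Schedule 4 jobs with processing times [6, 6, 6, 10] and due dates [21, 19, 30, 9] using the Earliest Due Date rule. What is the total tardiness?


Sort by due date (EDD order): [(10, 9), (6, 19), (6, 21), (6, 30)]
Compute completion times and tardiness:
  Job 1: p=10, d=9, C=10, tardiness=max(0,10-9)=1
  Job 2: p=6, d=19, C=16, tardiness=max(0,16-19)=0
  Job 3: p=6, d=21, C=22, tardiness=max(0,22-21)=1
  Job 4: p=6, d=30, C=28, tardiness=max(0,28-30)=0
Total tardiness = 2

2


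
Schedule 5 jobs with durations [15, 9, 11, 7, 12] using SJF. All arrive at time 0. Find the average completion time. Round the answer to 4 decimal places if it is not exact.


SJF order (ascending): [7, 9, 11, 12, 15]
Completion times:
  Job 1: burst=7, C=7
  Job 2: burst=9, C=16
  Job 3: burst=11, C=27
  Job 4: burst=12, C=39
  Job 5: burst=15, C=54
Average completion = 143/5 = 28.6

28.6


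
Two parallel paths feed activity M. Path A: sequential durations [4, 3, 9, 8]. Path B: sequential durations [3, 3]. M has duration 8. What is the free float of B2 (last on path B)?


ES(B2) = sum of predecessors on chain B = 3
EF(B2) = ES + duration = 3 + 3 = 6
Successor of B2 is M. ES(M) = max(sum(A), sum(B)) = max(24, 6) = 24
Free float = ES(successor) - EF(current) = 24 - 6 = 18

18


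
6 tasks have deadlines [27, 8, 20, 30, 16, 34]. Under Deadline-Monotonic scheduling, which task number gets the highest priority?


Sort tasks by relative deadline (ascending):
  Task 2: deadline = 8
  Task 5: deadline = 16
  Task 3: deadline = 20
  Task 1: deadline = 27
  Task 4: deadline = 30
  Task 6: deadline = 34
Priority order (highest first): [2, 5, 3, 1, 4, 6]
Highest priority task = 2

2


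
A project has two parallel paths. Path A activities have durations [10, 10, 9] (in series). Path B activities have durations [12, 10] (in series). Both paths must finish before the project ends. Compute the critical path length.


Path A total = 10 + 10 + 9 = 29
Path B total = 12 + 10 = 22
Critical path = longest path = max(29, 22) = 29

29


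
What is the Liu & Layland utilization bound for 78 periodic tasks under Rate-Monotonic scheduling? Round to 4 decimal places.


Compute 2^(1/78) = 1.0089261045
Subtract 1: 1.0089261045 - 1 = 0.0089261045
Multiply by n: 78 * 0.0089261045 = 0.6962361510
Round to 4 dp: 0.6962

0.6962


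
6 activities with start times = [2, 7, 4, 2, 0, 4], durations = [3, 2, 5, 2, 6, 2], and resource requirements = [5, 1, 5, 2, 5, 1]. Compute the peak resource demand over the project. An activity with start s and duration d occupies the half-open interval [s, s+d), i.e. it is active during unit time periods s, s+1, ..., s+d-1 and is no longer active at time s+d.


Each activity i is active on [start_i, start_i + duration_i).
Compute total resource usage per time slot:
  t=0: active resources = [5], total = 5
  t=1: active resources = [5], total = 5
  t=2: active resources = [5, 2, 5], total = 12
  t=3: active resources = [5, 2, 5], total = 12
  t=4: active resources = [5, 5, 5, 1], total = 16
  t=5: active resources = [5, 5, 1], total = 11
  t=6: active resources = [5], total = 5
  t=7: active resources = [1, 5], total = 6
  t=8: active resources = [1, 5], total = 6
Peak resource demand = 16

16


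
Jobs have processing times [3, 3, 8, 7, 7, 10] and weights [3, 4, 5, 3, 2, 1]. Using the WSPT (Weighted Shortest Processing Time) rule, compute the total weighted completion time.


Compute p/w ratios and sort ascending (WSPT): [(3, 4), (3, 3), (8, 5), (7, 3), (7, 2), (10, 1)]
Compute weighted completion times:
  Job (p=3,w=4): C=3, w*C=4*3=12
  Job (p=3,w=3): C=6, w*C=3*6=18
  Job (p=8,w=5): C=14, w*C=5*14=70
  Job (p=7,w=3): C=21, w*C=3*21=63
  Job (p=7,w=2): C=28, w*C=2*28=56
  Job (p=10,w=1): C=38, w*C=1*38=38
Total weighted completion time = 257

257


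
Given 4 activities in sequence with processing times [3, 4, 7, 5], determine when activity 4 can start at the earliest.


Activity 4 starts after activities 1 through 3 complete.
Predecessor durations: [3, 4, 7]
ES = 3 + 4 + 7 = 14

14


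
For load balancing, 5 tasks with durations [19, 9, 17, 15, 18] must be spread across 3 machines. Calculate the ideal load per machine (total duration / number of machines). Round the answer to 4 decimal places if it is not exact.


Total processing time = 19 + 9 + 17 + 15 + 18 = 78
Number of machines = 3
Ideal balanced load = 78 / 3 = 26.0

26.0


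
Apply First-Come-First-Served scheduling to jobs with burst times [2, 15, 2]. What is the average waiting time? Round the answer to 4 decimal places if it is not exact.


FCFS order (as given): [2, 15, 2]
Waiting times:
  Job 1: wait = 0
  Job 2: wait = 2
  Job 3: wait = 17
Sum of waiting times = 19
Average waiting time = 19/3 = 6.3333

6.3333


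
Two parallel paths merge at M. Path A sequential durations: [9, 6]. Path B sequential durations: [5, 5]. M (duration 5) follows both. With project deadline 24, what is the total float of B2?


Forward pass: ES(B2) = sum of predecessors on chain B = 5
EF = ES + duration = 5 + 5 = 10
Backward pass: LF(M) = deadline = 24; LS(M) = 24 - 5 = 19
LF(B2) = LS(M) - sum(successors on chain B) = 19 - 0 = 19
LS = LF - duration = 19 - 5 = 14
Total float = LS - ES = 14 - 5 = 9

9


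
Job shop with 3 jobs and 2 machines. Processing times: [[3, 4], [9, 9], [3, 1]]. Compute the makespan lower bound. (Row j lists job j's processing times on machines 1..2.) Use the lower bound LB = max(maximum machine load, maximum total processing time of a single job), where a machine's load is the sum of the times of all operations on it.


Machine loads:
  Machine 1: 3 + 9 + 3 = 15
  Machine 2: 4 + 9 + 1 = 14
Max machine load = 15
Job totals:
  Job 1: 7
  Job 2: 18
  Job 3: 4
Max job total = 18
Lower bound = max(15, 18) = 18

18


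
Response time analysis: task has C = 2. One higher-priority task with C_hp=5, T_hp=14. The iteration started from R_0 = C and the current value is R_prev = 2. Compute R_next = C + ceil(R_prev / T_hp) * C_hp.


R_next = C + ceil(R_prev / T_hp) * C_hp
ceil(2 / 14) = ceil(0.1429) = 1
Interference = 1 * 5 = 5
R_next = 2 + 5 = 7

7


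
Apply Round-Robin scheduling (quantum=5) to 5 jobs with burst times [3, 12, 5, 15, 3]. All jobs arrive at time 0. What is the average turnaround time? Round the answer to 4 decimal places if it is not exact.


Time quantum = 5
Execution trace:
  J1 runs 3 units, time = 3
  J2 runs 5 units, time = 8
  J3 runs 5 units, time = 13
  J4 runs 5 units, time = 18
  J5 runs 3 units, time = 21
  J2 runs 5 units, time = 26
  J4 runs 5 units, time = 31
  J2 runs 2 units, time = 33
  J4 runs 5 units, time = 38
Finish times: [3, 33, 13, 38, 21]
Average turnaround = 108/5 = 21.6

21.6


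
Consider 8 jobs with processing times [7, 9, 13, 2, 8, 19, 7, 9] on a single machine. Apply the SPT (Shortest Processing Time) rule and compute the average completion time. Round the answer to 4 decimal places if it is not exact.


Sort jobs by processing time (SPT order): [2, 7, 7, 8, 9, 9, 13, 19]
Compute completion times sequentially:
  Job 1: processing = 2, completes at 2
  Job 2: processing = 7, completes at 9
  Job 3: processing = 7, completes at 16
  Job 4: processing = 8, completes at 24
  Job 5: processing = 9, completes at 33
  Job 6: processing = 9, completes at 42
  Job 7: processing = 13, completes at 55
  Job 8: processing = 19, completes at 74
Sum of completion times = 255
Average completion time = 255/8 = 31.875

31.875
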